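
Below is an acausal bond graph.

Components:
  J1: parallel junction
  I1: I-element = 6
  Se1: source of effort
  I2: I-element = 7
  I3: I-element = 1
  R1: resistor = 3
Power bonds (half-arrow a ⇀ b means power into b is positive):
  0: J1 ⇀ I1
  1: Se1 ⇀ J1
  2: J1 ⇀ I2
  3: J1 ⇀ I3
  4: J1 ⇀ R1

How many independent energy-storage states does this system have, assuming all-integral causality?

3  (I1, I2, I3 all integral)

b1 →J1  (Se1 fixes effort; stroke away)
b0 →I1  (0-jn J1 has e-setter on 1)
b2 →I2  (J1: bond 1 brought effort, rest push out)
b3 →I3  (0-jn J1 has e-setter on 1)
b4 →R1  (J1: bond 1 brought effort, rest push out)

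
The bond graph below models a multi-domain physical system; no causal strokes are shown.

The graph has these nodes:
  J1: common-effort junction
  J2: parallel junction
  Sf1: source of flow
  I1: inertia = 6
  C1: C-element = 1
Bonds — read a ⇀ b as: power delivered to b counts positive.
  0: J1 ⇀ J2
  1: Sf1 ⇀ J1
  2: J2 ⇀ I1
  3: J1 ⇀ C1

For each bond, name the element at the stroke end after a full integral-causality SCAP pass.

β1 stroke→Sf1  (Sf1 (Sf) sets flow on bond)
β2 stroke→I1  (I1: I, integral causality)
β0 stroke→J2  (only one effort-in slot at J2)
β3 stroke→J1  (J1 needs exactly one e-in)

β0 stroke at J2
β1 stroke at Sf1
β2 stroke at I1
β3 stroke at J1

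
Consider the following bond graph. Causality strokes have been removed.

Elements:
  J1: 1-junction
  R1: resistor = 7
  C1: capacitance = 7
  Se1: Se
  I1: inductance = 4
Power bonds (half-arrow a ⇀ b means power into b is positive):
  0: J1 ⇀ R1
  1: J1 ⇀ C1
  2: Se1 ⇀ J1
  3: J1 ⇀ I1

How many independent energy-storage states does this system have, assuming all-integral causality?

2  (C1, I1 all integral)

b2 stroke at J1  (Se1 fixes effort; stroke away)
b1 stroke at J1  (C1 integral (e out))
b3 stroke at I1  (I1 outputs flow p/I1)
b0 stroke at J1  (J1: bond 3 brought flow, rest push out)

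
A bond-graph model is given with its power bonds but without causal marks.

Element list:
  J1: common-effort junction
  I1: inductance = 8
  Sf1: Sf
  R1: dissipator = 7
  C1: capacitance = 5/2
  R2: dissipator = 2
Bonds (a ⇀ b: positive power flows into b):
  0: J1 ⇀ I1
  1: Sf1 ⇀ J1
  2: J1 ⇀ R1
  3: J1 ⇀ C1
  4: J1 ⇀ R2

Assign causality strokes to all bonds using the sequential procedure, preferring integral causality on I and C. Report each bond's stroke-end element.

β1 stroke→Sf1  (Sf1 fixes flow; stroke at Sf1)
β0 stroke→I1  (prefer integral on I1)
β3 stroke→J1  (C1 outputs effort q/C1)
β2 stroke→R1  (0-jn J1 has e-setter on 3)
β4 stroke→R2  (0-jn J1 has e-setter on 3)

β0 stroke at I1
β1 stroke at Sf1
β2 stroke at R1
β3 stroke at J1
β4 stroke at R2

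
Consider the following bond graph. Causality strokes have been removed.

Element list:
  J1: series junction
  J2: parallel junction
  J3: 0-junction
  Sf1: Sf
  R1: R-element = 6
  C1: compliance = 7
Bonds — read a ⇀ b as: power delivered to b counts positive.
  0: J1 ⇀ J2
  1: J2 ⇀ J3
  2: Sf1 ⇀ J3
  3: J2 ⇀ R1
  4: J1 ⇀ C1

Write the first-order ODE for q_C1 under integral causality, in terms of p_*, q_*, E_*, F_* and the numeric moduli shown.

#2 stroke→Sf1  (Sf1 (Sf) sets flow on bond)
#1 stroke→J3  (only one effort-in slot at J3)
#4 stroke→J1  (C1 outputs effort q/C1)
#0 stroke→J2  (J1: last free bond brings flow in)
#3 stroke→R1  (J2 effort already set via bond 0)

dq_C1/dt = -F_Sf1 - q_C1/42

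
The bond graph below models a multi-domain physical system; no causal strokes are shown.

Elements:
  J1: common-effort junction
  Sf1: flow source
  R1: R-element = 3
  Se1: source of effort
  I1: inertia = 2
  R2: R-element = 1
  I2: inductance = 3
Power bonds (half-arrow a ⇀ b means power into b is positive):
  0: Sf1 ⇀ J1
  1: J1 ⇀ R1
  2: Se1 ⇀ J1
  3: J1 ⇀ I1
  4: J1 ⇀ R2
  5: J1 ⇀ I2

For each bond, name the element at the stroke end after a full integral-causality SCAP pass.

#0 |Sf1  (Sf1 fixes flow; stroke at Sf1)
#2 |J1  (Se1 fixes effort; stroke away)
#1 |R1  (J1: bond 2 brought effort, rest push out)
#3 |I1  (J1: bond 2 brought effort, rest push out)
#4 |R2  (J1 effort already set via bond 2)
#5 |I2  (J1 effort already set via bond 2)

β0 stroke at Sf1
β1 stroke at R1
β2 stroke at J1
β3 stroke at I1
β4 stroke at R2
β5 stroke at I2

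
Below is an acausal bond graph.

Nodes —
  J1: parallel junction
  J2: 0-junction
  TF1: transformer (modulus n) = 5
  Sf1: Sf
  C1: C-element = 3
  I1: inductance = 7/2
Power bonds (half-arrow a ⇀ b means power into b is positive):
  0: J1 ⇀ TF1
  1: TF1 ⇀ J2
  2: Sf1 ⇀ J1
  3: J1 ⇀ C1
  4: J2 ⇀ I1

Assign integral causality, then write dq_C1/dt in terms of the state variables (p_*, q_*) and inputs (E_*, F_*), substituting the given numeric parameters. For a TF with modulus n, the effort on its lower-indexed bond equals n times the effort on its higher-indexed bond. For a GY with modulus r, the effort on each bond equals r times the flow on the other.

bond 2 →Sf1  (Sf1 (Sf) sets flow on bond)
bond 3 →J1  (C1 integral (e out))
bond 0 →TF1  (common-e at J1 fixed by 3)
bond 1 →J2  (TF1 one-in-one-out from 0)
bond 4 →I1  (0-jn J2 has e-setter on 1)

dq_C1/dt = F_Sf1 - 2*p_I1/35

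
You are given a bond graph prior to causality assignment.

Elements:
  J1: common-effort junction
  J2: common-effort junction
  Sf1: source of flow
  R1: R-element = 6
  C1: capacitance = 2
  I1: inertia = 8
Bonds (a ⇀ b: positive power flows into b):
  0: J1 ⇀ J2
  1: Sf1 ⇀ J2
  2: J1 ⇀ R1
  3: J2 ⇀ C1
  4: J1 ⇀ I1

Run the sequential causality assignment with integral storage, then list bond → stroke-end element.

bond 1 →Sf1  (Sf1 (Sf) sets flow on bond)
bond 3 →J2  (C1 integral (e out))
bond 0 →J1  (0-jn J2 has e-setter on 3)
bond 2 →R1  (0-jn J1 has e-setter on 0)
bond 4 →I1  (J1 effort already set via bond 0)

#0 →J1
#1 →Sf1
#2 →R1
#3 →J2
#4 →I1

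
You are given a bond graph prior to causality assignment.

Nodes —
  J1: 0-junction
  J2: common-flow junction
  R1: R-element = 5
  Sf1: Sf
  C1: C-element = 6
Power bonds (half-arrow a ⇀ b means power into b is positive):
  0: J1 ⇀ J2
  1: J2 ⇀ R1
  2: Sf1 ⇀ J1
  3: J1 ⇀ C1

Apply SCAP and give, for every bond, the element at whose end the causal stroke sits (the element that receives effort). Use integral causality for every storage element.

β0 →J2
β1 →R1
β2 →Sf1
β3 →J1

#2 →Sf1  (source Sf1 imposes f)
#3 →J1  (C1 integral (e out))
#0 →J2  (J1: bond 3 brought effort, rest push out)
#1 →R1  (J2 needs exactly one f-in)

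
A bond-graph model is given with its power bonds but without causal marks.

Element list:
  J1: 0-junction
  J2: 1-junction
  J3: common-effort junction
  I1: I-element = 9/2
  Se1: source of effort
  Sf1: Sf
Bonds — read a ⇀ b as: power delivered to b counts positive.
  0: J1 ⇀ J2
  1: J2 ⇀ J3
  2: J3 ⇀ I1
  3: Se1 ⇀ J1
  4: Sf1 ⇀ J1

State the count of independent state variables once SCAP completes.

#3 stroke at J1  (Se1: effort source, stroke at far end)
#4 stroke at Sf1  (Sf1 fixes flow; stroke at Sf1)
#0 stroke at J2  (common-e at J1 fixed by 3)
#1 stroke at J3  (J2: last free bond brings flow in)
#2 stroke at I1  (J3 effort already set via bond 1)

1  (I1 all integral)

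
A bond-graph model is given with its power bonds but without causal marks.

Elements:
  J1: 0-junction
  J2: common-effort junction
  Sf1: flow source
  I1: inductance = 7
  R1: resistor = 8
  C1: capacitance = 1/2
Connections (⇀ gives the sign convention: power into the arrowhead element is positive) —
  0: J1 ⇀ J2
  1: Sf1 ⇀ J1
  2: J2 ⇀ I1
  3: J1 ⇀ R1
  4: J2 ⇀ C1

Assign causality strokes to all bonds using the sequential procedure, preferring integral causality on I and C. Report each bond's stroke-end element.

β1 →Sf1  (Sf1 fixes flow; stroke at Sf1)
β2 →I1  (prefer integral on I1)
β4 →J2  (C1: C, integral causality)
β0 →J1  (J2: bond 4 brought effort, rest push out)
β3 →R1  (common-e at J1 fixed by 0)

bond 0 |J1
bond 1 |Sf1
bond 2 |I1
bond 3 |R1
bond 4 |J2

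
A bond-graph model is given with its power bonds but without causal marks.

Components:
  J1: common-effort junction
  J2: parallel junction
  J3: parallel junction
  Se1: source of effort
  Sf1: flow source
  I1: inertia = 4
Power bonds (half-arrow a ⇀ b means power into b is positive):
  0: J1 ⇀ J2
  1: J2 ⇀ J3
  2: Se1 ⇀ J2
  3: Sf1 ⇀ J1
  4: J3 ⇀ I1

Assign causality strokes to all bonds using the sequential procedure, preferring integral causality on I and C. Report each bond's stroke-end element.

b2 |J2  (Se1: effort source, stroke at far end)
b3 |Sf1  (Sf1 fixes flow; stroke at Sf1)
b0 |J1  (J1 needs exactly one e-in)
b1 |J3  (J2: bond 2 brought effort, rest push out)
b4 |I1  (J3: bond 1 brought effort, rest push out)

#0 |J1
#1 |J3
#2 |J2
#3 |Sf1
#4 |I1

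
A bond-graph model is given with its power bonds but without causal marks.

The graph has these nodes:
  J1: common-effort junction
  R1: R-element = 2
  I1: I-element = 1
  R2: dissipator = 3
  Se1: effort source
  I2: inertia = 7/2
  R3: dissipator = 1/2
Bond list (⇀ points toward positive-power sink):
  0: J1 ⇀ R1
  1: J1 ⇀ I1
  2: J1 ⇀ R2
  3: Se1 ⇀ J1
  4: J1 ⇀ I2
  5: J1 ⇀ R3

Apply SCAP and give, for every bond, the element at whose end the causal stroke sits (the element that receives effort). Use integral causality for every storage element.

#0 →R1
#1 →I1
#2 →R2
#3 →J1
#4 →I2
#5 →R3

b3 stroke→J1  (source Se1 imposes e)
b0 stroke→R1  (J1 effort already set via bond 3)
b1 stroke→I1  (0-jn J1 has e-setter on 3)
b2 stroke→R2  (J1: bond 3 brought effort, rest push out)
b4 stroke→I2  (J1 effort already set via bond 3)
b5 stroke→R3  (J1 effort already set via bond 3)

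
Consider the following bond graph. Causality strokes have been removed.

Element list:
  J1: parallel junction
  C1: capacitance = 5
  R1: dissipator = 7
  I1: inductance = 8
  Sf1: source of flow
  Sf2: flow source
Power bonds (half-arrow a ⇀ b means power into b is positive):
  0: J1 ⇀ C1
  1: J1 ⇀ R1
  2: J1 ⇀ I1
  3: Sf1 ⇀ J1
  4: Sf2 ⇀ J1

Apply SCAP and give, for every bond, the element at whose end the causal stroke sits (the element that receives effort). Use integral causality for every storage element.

#0 stroke→J1
#1 stroke→R1
#2 stroke→I1
#3 stroke→Sf1
#4 stroke→Sf2

β3 |Sf1  (Sf1: flow source, stroke at near end)
β4 |Sf2  (Sf2 (Sf) sets flow on bond)
β0 |J1  (C1 integral (e out))
β1 |R1  (0-jn J1 has e-setter on 0)
β2 |I1  (0-jn J1 has e-setter on 0)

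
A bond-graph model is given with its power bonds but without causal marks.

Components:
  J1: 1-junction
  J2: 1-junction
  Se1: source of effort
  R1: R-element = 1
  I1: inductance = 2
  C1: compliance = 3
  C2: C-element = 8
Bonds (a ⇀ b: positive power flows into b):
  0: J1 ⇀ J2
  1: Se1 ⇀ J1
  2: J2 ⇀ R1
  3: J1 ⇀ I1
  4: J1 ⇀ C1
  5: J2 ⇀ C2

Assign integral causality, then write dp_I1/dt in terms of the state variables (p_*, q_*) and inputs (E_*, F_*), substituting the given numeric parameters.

#1 →J1  (Se1 fixes effort; stroke away)
#3 →I1  (I1 outputs flow p/I1)
#0 →J1  (1-jn J1 has f-setter on 3)
#4 →J1  (J1: bond 3 brought flow, rest push out)
#2 →J2  (common-f at J2 fixed by 0)
#5 →J2  (J2 flow already set via bond 0)

dp_I1/dt = E_Se1 - p_I1/2 - q_C1/3 - q_C2/8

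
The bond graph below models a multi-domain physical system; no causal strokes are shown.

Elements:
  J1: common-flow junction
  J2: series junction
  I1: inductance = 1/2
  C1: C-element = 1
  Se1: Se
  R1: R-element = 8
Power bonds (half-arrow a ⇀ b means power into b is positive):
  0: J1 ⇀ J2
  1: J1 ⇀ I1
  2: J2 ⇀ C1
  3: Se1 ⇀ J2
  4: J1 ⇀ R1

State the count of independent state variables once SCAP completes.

bond 3 stroke at J2  (Se1 (Se) sets effort on bond)
bond 1 stroke at I1  (I1 integral (f out))
bond 0 stroke at J1  (J1 flow already set via bond 1)
bond 4 stroke at J1  (1-jn J1 has f-setter on 1)
bond 2 stroke at J2  (J2: bond 0 brought flow, rest push out)

2  (C1, I1 all integral)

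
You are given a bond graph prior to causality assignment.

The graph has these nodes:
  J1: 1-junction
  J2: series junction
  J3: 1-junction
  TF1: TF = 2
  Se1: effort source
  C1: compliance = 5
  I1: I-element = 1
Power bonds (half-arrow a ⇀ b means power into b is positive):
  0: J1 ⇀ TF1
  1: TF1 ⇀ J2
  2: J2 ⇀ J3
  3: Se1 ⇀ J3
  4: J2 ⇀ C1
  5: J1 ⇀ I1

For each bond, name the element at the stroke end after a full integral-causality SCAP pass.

bond 3 →J3  (Se1: effort source, stroke at far end)
bond 2 →J2  (J3: last free bond brings flow in)
bond 4 →J2  (C1: C, integral causality)
bond 1 →TF1  (J2: last free bond brings flow in)
bond 0 →J1  (through TF1, causality passes straight; one stroke at TF1)
bond 5 →I1  (only one flow-in slot at J1)

bond 0 stroke at J1
bond 1 stroke at TF1
bond 2 stroke at J2
bond 3 stroke at J3
bond 4 stroke at J2
bond 5 stroke at I1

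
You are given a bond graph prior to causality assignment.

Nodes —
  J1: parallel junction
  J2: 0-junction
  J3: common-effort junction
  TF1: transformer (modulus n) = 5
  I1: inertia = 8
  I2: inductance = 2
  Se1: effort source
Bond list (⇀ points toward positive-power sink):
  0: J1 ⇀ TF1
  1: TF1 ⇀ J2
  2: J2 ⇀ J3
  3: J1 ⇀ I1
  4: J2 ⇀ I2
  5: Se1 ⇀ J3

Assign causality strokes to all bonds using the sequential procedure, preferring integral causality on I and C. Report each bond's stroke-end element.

#0 stroke→J1
#1 stroke→TF1
#2 stroke→J2
#3 stroke→I1
#4 stroke→I2
#5 stroke→J3

β5 →J3  (source Se1 imposes e)
β2 →J2  (0-jn J3 has e-setter on 5)
β1 →TF1  (J2 effort already set via bond 2)
β4 →I2  (common-e at J2 fixed by 2)
β0 →J1  (TF1: transformer flips bond 1)
β3 →I1  (J1 effort already set via bond 0)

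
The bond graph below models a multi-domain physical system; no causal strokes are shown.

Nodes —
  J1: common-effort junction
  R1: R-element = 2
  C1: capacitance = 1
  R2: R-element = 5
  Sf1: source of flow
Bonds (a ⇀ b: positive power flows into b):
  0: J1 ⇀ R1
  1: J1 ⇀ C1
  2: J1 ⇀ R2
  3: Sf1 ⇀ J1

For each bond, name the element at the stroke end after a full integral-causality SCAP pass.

bond 0 →R1
bond 1 →J1
bond 2 →R2
bond 3 →Sf1

bond 3 |Sf1  (source Sf1 imposes f)
bond 1 |J1  (prefer integral on C1)
bond 0 |R1  (common-e at J1 fixed by 1)
bond 2 |R2  (J1 effort already set via bond 1)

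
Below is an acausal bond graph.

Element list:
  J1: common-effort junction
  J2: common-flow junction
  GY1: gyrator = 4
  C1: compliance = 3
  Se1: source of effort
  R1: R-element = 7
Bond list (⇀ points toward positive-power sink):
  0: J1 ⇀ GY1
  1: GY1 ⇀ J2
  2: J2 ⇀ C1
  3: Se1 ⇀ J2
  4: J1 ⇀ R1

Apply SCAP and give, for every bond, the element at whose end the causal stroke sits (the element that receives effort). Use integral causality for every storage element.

#3 stroke→J2  (Se1 (Se) sets effort on bond)
#2 stroke→J2  (C1 outputs effort q/C1)
#1 stroke→GY1  (J2: last free bond brings flow in)
#0 stroke→GY1  (through GY1, causality inverts; strokes same side of GY1)
#4 stroke→J1  (J1: last free bond brings effort in)

#0 |GY1
#1 |GY1
#2 |J2
#3 |J2
#4 |J1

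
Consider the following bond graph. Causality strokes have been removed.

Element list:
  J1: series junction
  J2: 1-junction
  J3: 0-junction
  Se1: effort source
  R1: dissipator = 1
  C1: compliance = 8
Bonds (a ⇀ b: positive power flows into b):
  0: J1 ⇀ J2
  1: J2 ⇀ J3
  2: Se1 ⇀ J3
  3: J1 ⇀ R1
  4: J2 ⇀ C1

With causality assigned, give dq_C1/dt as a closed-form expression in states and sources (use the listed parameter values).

bond 2 stroke at J3  (Se1: effort source, stroke at far end)
bond 1 stroke at J2  (0-jn J3 has e-setter on 2)
bond 4 stroke at J2  (C1 integral (e out))
bond 0 stroke at J1  (J2 needs exactly one f-in)
bond 3 stroke at R1  (only one flow-in slot at J1)

dq_C1/dt = -E_Se1 - q_C1/8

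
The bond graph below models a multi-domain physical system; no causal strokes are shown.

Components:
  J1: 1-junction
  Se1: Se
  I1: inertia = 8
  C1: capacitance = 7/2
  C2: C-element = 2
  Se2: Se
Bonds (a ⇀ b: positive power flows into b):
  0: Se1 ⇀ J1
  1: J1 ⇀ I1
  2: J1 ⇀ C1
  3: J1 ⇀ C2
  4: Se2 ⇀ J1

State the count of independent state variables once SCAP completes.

b0 |J1  (Se1: effort source, stroke at far end)
b4 |J1  (Se2: effort source, stroke at far end)
b1 |I1  (prefer integral on I1)
b2 |J1  (J1 flow already set via bond 1)
b3 |J1  (1-jn J1 has f-setter on 1)

3  (C1, C2, I1 all integral)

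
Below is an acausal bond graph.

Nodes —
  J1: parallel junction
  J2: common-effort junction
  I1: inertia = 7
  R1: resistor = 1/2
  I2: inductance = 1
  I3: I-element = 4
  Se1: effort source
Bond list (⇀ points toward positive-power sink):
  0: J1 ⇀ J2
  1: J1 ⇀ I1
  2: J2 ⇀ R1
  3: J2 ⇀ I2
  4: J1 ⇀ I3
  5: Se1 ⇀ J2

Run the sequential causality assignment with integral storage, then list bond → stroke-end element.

β0 |J1
β1 |I1
β2 |R1
β3 |I2
β4 |I3
β5 |J2

β5 →J2  (Se1: effort source, stroke at far end)
β0 →J1  (J2 effort already set via bond 5)
β2 →R1  (J2: bond 5 brought effort, rest push out)
β3 →I2  (0-jn J2 has e-setter on 5)
β1 →I1  (J1 effort already set via bond 0)
β4 →I3  (J1: bond 0 brought effort, rest push out)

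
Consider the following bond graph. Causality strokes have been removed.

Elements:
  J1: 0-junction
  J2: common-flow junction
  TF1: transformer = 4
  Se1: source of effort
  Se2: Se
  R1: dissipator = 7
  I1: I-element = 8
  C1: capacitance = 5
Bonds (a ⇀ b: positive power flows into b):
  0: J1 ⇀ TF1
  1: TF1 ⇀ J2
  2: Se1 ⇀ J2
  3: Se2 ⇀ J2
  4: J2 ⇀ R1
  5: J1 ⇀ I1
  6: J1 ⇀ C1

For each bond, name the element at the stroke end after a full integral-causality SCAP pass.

#0 stroke at TF1
#1 stroke at J2
#2 stroke at J2
#3 stroke at J2
#4 stroke at R1
#5 stroke at I1
#6 stroke at J1

#2 stroke at J2  (source Se1 imposes e)
#3 stroke at J2  (Se2 (Se) sets effort on bond)
#5 stroke at I1  (I1 outputs flow p/I1)
#6 stroke at J1  (prefer integral on C1)
#0 stroke at TF1  (0-jn J1 has e-setter on 6)
#1 stroke at J2  (TF1: transformer flips bond 0)
#4 stroke at R1  (closing 1-jn rule on J2)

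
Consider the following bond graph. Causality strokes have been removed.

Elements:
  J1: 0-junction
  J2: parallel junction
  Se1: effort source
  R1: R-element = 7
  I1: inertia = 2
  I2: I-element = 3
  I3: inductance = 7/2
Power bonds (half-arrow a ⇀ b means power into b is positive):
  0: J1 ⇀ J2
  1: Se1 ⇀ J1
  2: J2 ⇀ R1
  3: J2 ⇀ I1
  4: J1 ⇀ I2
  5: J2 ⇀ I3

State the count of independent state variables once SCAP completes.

3  (I1, I2, I3 all integral)

b1 stroke at J1  (source Se1 imposes e)
b0 stroke at J2  (J1: bond 1 brought effort, rest push out)
b4 stroke at I2  (0-jn J1 has e-setter on 1)
b2 stroke at R1  (0-jn J2 has e-setter on 0)
b3 stroke at I1  (common-e at J2 fixed by 0)
b5 stroke at I3  (0-jn J2 has e-setter on 0)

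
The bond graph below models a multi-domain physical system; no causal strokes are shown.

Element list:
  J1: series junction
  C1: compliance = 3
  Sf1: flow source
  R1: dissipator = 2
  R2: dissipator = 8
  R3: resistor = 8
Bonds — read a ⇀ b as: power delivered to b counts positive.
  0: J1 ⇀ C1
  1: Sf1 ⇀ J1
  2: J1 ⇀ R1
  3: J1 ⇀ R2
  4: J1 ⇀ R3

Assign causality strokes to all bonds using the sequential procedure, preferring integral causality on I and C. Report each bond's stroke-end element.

#1 |Sf1  (Sf1: flow source, stroke at near end)
#0 |J1  (J1 flow already set via bond 1)
#2 |J1  (common-f at J1 fixed by 1)
#3 |J1  (J1: bond 1 brought flow, rest push out)
#4 |J1  (J1: bond 1 brought flow, rest push out)

β0 stroke→J1
β1 stroke→Sf1
β2 stroke→J1
β3 stroke→J1
β4 stroke→J1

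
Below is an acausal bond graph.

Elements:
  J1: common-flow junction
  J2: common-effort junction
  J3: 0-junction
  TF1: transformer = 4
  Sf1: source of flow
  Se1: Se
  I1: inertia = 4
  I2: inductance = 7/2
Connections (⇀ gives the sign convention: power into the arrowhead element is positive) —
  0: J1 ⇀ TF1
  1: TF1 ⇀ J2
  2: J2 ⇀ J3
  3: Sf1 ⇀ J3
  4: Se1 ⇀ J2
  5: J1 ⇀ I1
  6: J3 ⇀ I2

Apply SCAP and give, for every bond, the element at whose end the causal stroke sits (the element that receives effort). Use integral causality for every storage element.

bond 0 →J1
bond 1 →TF1
bond 2 →J3
bond 3 →Sf1
bond 4 →J2
bond 5 →I1
bond 6 →I2

β3 stroke→Sf1  (source Sf1 imposes f)
β4 stroke→J2  (Se1: effort source, stroke at far end)
β1 stroke→TF1  (J2: bond 4 brought effort, rest push out)
β2 stroke→J3  (0-jn J2 has e-setter on 4)
β6 stroke→I2  (0-jn J3 has e-setter on 2)
β0 stroke→J1  (through TF1, causality passes straight; one stroke at TF1)
β5 stroke→I1  (J1 needs exactly one f-in)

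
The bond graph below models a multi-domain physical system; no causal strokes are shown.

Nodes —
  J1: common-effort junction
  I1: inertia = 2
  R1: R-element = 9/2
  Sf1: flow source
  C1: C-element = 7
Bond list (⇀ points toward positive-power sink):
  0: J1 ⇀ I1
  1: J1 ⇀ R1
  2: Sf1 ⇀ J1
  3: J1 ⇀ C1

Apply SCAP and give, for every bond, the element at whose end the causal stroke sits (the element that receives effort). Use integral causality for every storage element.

#2 |Sf1  (Sf1 (Sf) sets flow on bond)
#0 |I1  (prefer integral on I1)
#3 |J1  (C1 integral (e out))
#1 |R1  (0-jn J1 has e-setter on 3)

β0 stroke→I1
β1 stroke→R1
β2 stroke→Sf1
β3 stroke→J1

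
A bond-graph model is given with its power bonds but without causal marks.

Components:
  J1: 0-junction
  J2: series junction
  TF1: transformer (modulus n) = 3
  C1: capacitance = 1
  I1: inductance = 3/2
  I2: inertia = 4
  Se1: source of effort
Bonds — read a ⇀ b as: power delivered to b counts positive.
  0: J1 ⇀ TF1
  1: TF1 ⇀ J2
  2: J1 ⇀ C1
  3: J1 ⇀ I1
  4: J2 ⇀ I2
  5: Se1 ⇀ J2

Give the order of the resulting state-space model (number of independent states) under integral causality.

b5 stroke at J2  (Se1 fixes effort; stroke away)
b2 stroke at J1  (C1 integral (e out))
b0 stroke at TF1  (common-e at J1 fixed by 2)
b3 stroke at I1  (J1 effort already set via bond 2)
b1 stroke at J2  (TF1 one-in-one-out from 0)
b4 stroke at I2  (only one flow-in slot at J2)

3  (C1, I1, I2 all integral)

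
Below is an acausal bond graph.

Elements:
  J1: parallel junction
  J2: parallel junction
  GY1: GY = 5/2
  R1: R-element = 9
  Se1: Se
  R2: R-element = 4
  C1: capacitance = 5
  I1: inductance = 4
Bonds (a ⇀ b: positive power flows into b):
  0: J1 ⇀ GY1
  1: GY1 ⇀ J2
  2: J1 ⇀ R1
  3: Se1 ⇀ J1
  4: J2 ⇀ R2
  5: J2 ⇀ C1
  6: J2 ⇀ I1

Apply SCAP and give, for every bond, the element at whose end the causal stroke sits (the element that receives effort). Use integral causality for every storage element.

b0 →GY1
b1 →GY1
b2 →R1
b3 →J1
b4 →R2
b5 →J2
b6 →I1

bond 3 stroke at J1  (source Se1 imposes e)
bond 0 stroke at GY1  (J1 effort already set via bond 3)
bond 2 stroke at R1  (J1 effort already set via bond 3)
bond 1 stroke at GY1  (GY1 both-in/both-out from 0)
bond 5 stroke at J2  (prefer integral on C1)
bond 4 stroke at R2  (J2: bond 5 brought effort, rest push out)
bond 6 stroke at I1  (J2: bond 5 brought effort, rest push out)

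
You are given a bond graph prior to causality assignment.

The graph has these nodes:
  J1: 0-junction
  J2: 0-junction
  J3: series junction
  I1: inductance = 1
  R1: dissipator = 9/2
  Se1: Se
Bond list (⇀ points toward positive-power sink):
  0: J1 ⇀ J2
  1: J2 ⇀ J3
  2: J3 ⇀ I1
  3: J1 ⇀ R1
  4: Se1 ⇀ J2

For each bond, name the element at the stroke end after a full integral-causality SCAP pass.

β4 |J2  (source Se1 imposes e)
β0 |J1  (common-e at J2 fixed by 4)
β1 |J3  (J2 effort already set via bond 4)
β2 |I1  (only one flow-in slot at J3)
β3 |R1  (J1 effort already set via bond 0)

b0 stroke at J1
b1 stroke at J3
b2 stroke at I1
b3 stroke at R1
b4 stroke at J2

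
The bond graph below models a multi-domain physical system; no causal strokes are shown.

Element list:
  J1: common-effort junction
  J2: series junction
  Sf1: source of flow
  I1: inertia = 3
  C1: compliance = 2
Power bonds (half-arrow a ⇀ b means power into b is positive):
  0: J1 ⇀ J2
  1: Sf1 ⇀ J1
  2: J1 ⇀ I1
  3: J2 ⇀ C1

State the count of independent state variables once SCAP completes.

2  (C1, I1 all integral)

b1 →Sf1  (Sf1 (Sf) sets flow on bond)
b2 →I1  (I1 outputs flow p/I1)
b0 →J1  (J1 needs exactly one e-in)
b3 →J2  (common-f at J2 fixed by 0)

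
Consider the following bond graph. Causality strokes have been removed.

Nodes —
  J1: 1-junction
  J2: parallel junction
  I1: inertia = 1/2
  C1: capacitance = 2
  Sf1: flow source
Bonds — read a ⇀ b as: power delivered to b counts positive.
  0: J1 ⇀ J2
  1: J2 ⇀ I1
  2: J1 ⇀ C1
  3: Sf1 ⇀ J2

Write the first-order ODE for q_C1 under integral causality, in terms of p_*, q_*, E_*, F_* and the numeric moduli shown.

dq_C1/dt = -F_Sf1 + 2*p_I1

β3 |Sf1  (source Sf1 imposes f)
β1 |I1  (prefer integral on I1)
β0 |J2  (J2: last free bond brings effort in)
β2 |J1  (J1 flow already set via bond 0)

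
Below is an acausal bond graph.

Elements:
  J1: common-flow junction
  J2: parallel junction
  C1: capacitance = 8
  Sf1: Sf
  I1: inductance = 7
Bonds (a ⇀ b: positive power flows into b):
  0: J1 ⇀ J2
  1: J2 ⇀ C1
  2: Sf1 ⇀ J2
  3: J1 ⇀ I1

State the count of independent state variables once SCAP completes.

2  (C1, I1 all integral)

#2 stroke at Sf1  (Sf1: flow source, stroke at near end)
#1 stroke at J2  (prefer integral on C1)
#0 stroke at J1  (J2 effort already set via bond 1)
#3 stroke at I1  (J1 needs exactly one f-in)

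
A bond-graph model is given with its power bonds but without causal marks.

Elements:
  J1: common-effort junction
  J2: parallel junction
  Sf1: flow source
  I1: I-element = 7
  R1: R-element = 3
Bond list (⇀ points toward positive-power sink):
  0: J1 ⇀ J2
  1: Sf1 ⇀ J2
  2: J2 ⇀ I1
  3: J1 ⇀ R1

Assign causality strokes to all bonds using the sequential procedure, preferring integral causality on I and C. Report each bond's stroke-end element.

b1 |Sf1  (Sf1 fixes flow; stroke at Sf1)
b2 |I1  (I1: I, integral causality)
b0 |J2  (only one effort-in slot at J2)
b3 |J1  (J1 needs exactly one e-in)

bond 0 |J2
bond 1 |Sf1
bond 2 |I1
bond 3 |J1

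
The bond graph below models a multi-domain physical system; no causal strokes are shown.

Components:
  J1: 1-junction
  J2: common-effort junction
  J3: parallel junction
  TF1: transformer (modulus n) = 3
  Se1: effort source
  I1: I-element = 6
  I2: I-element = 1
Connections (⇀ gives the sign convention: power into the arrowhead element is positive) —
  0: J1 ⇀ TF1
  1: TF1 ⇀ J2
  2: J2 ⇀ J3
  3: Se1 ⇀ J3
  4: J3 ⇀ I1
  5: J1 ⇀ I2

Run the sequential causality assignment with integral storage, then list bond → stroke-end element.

#0 |J1
#1 |TF1
#2 |J2
#3 |J3
#4 |I1
#5 |I2

#3 →J3  (Se1 fixes effort; stroke away)
#2 →J2  (J3: bond 3 brought effort, rest push out)
#4 →I1  (J3 effort already set via bond 3)
#1 →TF1  (common-e at J2 fixed by 2)
#0 →J1  (TF1 one-in-one-out from 1)
#5 →I2  (closing 1-jn rule on J1)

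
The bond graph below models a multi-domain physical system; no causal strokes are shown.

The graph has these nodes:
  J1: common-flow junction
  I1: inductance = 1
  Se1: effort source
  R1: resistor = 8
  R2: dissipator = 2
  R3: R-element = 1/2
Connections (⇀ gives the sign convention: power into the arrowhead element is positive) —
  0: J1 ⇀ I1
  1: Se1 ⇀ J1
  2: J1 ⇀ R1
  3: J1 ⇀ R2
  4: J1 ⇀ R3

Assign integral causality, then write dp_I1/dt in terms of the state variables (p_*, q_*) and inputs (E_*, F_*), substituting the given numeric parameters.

dp_I1/dt = E_Se1 - 21*p_I1/2

#1 stroke→J1  (source Se1 imposes e)
#0 stroke→I1  (I1 outputs flow p/I1)
#2 stroke→J1  (common-f at J1 fixed by 0)
#3 stroke→J1  (common-f at J1 fixed by 0)
#4 stroke→J1  (common-f at J1 fixed by 0)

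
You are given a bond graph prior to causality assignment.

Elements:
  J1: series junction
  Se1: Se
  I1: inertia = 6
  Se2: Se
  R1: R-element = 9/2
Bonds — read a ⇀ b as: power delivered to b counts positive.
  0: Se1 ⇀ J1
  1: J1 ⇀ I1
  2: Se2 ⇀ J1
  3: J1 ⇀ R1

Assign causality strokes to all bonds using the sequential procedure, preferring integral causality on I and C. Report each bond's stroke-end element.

β0 |J1  (Se1: effort source, stroke at far end)
β2 |J1  (Se2 fixes effort; stroke away)
β1 |I1  (I1 integral (f out))
β3 |J1  (common-f at J1 fixed by 1)

β0 →J1
β1 →I1
β2 →J1
β3 →J1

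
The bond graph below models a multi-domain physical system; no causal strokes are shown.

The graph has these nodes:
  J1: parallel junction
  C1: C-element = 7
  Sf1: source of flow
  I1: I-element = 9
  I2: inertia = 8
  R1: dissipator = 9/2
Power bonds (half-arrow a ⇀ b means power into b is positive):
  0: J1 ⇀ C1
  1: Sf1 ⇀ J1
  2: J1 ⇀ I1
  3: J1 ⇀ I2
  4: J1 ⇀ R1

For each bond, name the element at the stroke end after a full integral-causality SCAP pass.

b1 →Sf1  (Sf1 fixes flow; stroke at Sf1)
b0 →J1  (C1 outputs effort q/C1)
b2 →I1  (J1: bond 0 brought effort, rest push out)
b3 →I2  (J1: bond 0 brought effort, rest push out)
b4 →R1  (J1: bond 0 brought effort, rest push out)

bond 0 stroke→J1
bond 1 stroke→Sf1
bond 2 stroke→I1
bond 3 stroke→I2
bond 4 stroke→R1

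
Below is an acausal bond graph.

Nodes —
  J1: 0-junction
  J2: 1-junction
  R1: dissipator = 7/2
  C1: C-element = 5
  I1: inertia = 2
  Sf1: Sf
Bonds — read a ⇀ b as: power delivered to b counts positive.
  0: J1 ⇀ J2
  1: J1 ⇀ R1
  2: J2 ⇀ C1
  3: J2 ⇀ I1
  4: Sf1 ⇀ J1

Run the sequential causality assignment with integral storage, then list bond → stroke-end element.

b0 stroke at J2
b1 stroke at J1
b2 stroke at J2
b3 stroke at I1
b4 stroke at Sf1

bond 4 stroke→Sf1  (Sf1 fixes flow; stroke at Sf1)
bond 2 stroke→J2  (C1 outputs effort q/C1)
bond 3 stroke→I1  (I1: I, integral causality)
bond 0 stroke→J2  (common-f at J2 fixed by 3)
bond 1 stroke→J1  (J1: last free bond brings effort in)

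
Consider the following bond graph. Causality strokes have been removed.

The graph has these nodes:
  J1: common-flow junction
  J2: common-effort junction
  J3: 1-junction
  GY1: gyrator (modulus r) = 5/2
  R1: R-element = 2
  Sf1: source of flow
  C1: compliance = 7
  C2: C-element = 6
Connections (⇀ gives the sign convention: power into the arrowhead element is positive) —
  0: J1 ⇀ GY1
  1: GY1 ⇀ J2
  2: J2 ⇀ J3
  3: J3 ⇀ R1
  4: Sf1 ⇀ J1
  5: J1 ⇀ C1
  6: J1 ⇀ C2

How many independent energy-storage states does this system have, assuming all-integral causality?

2  (C1, C2 all integral)

bond 4 stroke→Sf1  (Sf1 (Sf) sets flow on bond)
bond 0 stroke→J1  (common-f at J1 fixed by 4)
bond 5 stroke→J1  (J1: bond 4 brought flow, rest push out)
bond 6 stroke→J1  (common-f at J1 fixed by 4)
bond 1 stroke→J2  (GY GY1: same side as bond 0)
bond 2 stroke→J3  (J2: bond 1 brought effort, rest push out)
bond 3 stroke→R1  (closing 1-jn rule on J3)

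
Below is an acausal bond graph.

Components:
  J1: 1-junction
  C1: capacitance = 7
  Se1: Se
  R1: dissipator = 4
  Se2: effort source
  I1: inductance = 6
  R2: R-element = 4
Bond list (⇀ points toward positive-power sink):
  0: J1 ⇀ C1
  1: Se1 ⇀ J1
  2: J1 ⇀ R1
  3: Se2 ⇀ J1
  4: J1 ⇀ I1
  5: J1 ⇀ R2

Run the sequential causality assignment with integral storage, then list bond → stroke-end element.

b1 →J1  (Se1 fixes effort; stroke away)
b3 →J1  (Se2 fixes effort; stroke away)
b0 →J1  (C1: C, integral causality)
b4 →I1  (I1 integral (f out))
b2 →J1  (J1: bond 4 brought flow, rest push out)
b5 →J1  (J1: bond 4 brought flow, rest push out)

b0 →J1
b1 →J1
b2 →J1
b3 →J1
b4 →I1
b5 →J1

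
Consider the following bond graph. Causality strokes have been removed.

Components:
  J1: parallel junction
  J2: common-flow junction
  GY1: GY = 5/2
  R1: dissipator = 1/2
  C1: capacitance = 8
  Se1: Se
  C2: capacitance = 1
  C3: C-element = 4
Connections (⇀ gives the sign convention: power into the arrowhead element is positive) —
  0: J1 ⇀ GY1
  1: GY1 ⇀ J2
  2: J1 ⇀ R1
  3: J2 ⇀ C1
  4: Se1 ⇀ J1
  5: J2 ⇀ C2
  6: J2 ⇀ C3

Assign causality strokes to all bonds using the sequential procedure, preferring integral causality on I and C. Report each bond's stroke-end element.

#0 stroke at GY1
#1 stroke at GY1
#2 stroke at R1
#3 stroke at J2
#4 stroke at J1
#5 stroke at J2
#6 stroke at J2

β4 |J1  (Se1 (Se) sets effort on bond)
β0 |GY1  (J1: bond 4 brought effort, rest push out)
β2 |R1  (J1: bond 4 brought effort, rest push out)
β1 |GY1  (GY GY1: same side as bond 0)
β3 |J2  (1-jn J2 has f-setter on 1)
β5 |J2  (J2: bond 1 brought flow, rest push out)
β6 |J2  (1-jn J2 has f-setter on 1)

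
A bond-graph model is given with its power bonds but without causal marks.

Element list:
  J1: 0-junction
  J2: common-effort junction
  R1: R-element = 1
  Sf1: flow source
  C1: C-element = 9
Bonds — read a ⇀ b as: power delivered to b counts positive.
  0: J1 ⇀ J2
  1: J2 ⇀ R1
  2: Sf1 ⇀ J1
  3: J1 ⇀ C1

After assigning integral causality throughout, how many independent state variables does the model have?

β2 stroke at Sf1  (Sf1 (Sf) sets flow on bond)
β3 stroke at J1  (C1 outputs effort q/C1)
β0 stroke at J2  (J1: bond 3 brought effort, rest push out)
β1 stroke at R1  (J2 effort already set via bond 0)

1  (C1 all integral)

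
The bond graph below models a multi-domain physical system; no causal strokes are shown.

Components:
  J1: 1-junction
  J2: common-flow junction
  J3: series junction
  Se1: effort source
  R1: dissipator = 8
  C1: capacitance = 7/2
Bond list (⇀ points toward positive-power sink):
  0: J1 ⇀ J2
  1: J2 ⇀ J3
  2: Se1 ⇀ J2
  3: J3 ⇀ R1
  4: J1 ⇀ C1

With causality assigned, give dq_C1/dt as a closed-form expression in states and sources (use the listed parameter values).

dq_C1/dt = E_Se1/8 - q_C1/28

#2 stroke at J2  (Se1 (Se) sets effort on bond)
#4 stroke at J1  (C1 integral (e out))
#0 stroke at J2  (closing 1-jn rule on J1)
#1 stroke at J3  (only one flow-in slot at J2)
#3 stroke at R1  (J3 needs exactly one f-in)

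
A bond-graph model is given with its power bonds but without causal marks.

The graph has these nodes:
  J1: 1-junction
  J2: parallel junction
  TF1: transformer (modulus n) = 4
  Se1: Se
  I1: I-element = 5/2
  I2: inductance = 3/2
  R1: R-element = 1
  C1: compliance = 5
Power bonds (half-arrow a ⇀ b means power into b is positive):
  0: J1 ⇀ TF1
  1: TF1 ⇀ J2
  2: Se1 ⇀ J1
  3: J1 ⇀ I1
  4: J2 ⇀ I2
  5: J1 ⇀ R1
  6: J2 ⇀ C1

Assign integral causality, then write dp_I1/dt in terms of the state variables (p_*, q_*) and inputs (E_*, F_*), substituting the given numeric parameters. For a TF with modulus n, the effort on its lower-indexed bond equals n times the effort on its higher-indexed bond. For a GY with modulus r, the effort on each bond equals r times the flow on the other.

dp_I1/dt = E_Se1 - 2*p_I1/5 - 4*q_C1/5

#2 stroke at J1  (Se1: effort source, stroke at far end)
#3 stroke at I1  (prefer integral on I1)
#0 stroke at J1  (1-jn J1 has f-setter on 3)
#5 stroke at J1  (J1 flow already set via bond 3)
#1 stroke at TF1  (TF TF1: opposite of bond 0)
#4 stroke at I2  (I2: I, integral causality)
#6 stroke at J2  (J2 needs exactly one e-in)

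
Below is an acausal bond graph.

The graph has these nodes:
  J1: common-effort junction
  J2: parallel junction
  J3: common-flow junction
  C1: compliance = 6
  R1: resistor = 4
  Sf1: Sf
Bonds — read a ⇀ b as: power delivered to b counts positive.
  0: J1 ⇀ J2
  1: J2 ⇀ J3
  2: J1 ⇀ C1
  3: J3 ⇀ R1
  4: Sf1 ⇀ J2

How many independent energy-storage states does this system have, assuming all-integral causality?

1  (C1 all integral)

#4 stroke→Sf1  (Sf1 fixes flow; stroke at Sf1)
#2 stroke→J1  (C1 outputs effort q/C1)
#0 stroke→J2  (J1 effort already set via bond 2)
#1 stroke→J3  (J2: bond 0 brought effort, rest push out)
#3 stroke→R1  (J3: last free bond brings flow in)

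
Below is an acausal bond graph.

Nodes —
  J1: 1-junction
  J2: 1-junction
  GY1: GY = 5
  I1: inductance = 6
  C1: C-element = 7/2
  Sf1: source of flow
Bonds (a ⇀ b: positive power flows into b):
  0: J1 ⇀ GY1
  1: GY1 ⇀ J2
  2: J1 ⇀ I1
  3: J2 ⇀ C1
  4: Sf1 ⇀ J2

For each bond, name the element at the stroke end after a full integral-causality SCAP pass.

#0 stroke→J1
#1 stroke→J2
#2 stroke→I1
#3 stroke→J2
#4 stroke→Sf1

bond 4 →Sf1  (Sf1 (Sf) sets flow on bond)
bond 1 →J2  (J2: bond 4 brought flow, rest push out)
bond 3 →J2  (J2: bond 4 brought flow, rest push out)
bond 0 →J1  (GY GY1: same side as bond 1)
bond 2 →I1  (J1 needs exactly one f-in)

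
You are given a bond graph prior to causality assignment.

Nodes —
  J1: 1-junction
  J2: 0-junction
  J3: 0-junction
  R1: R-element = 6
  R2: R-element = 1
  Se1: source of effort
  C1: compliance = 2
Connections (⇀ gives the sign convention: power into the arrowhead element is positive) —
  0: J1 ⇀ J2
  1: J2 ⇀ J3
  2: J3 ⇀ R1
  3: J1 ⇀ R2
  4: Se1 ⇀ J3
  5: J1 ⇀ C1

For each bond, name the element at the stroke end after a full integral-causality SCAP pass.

bond 4 →J3  (Se1 fixes effort; stroke away)
bond 1 →J2  (J3: bond 4 brought effort, rest push out)
bond 2 →R1  (J3 effort already set via bond 4)
bond 0 →J1  (common-e at J2 fixed by 1)
bond 5 →J1  (C1 integral (e out))
bond 3 →R2  (only one flow-in slot at J1)

β0 stroke→J1
β1 stroke→J2
β2 stroke→R1
β3 stroke→R2
β4 stroke→J3
β5 stroke→J1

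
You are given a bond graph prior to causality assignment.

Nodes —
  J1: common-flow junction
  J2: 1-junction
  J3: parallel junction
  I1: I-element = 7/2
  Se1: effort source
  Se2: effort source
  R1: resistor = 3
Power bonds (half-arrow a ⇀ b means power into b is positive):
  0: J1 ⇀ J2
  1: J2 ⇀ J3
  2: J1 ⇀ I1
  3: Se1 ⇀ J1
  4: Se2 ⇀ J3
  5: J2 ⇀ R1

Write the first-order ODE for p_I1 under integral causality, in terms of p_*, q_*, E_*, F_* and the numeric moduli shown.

dp_I1/dt = E_Se1 - E_Se2 - 6*p_I1/7

bond 3 stroke at J1  (Se1 fixes effort; stroke away)
bond 4 stroke at J3  (Se2: effort source, stroke at far end)
bond 1 stroke at J2  (0-jn J3 has e-setter on 4)
bond 2 stroke at I1  (I1: I, integral causality)
bond 0 stroke at J1  (common-f at J1 fixed by 2)
bond 5 stroke at J2  (1-jn J2 has f-setter on 0)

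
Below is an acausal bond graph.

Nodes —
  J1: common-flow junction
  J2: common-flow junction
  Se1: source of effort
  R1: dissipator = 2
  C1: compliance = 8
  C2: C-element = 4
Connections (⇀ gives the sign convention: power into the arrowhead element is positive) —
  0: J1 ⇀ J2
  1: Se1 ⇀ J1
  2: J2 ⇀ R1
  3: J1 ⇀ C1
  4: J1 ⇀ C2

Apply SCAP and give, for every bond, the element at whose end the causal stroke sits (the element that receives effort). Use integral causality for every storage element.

bond 1 stroke→J1  (Se1 fixes effort; stroke away)
bond 3 stroke→J1  (C1: C, integral causality)
bond 4 stroke→J1  (C2 outputs effort q/C2)
bond 0 stroke→J2  (closing 1-jn rule on J1)
bond 2 stroke→R1  (J2: last free bond brings flow in)

#0 |J2
#1 |J1
#2 |R1
#3 |J1
#4 |J1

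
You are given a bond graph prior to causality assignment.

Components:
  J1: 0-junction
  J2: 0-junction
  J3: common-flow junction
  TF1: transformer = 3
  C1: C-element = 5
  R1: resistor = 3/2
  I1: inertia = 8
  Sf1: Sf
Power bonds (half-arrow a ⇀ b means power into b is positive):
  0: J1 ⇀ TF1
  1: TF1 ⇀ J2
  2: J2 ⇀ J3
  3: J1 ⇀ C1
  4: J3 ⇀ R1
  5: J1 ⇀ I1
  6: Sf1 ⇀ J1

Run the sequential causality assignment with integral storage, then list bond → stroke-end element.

#6 stroke at Sf1  (Sf1: flow source, stroke at near end)
#3 stroke at J1  (C1 integral (e out))
#0 stroke at TF1  (common-e at J1 fixed by 3)
#5 stroke at I1  (0-jn J1 has e-setter on 3)
#1 stroke at J2  (through TF1, causality passes straight; one stroke at TF1)
#2 stroke at J3  (J2: bond 1 brought effort, rest push out)
#4 stroke at R1  (only one flow-in slot at J3)

b0 stroke→TF1
b1 stroke→J2
b2 stroke→J3
b3 stroke→J1
b4 stroke→R1
b5 stroke→I1
b6 stroke→Sf1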